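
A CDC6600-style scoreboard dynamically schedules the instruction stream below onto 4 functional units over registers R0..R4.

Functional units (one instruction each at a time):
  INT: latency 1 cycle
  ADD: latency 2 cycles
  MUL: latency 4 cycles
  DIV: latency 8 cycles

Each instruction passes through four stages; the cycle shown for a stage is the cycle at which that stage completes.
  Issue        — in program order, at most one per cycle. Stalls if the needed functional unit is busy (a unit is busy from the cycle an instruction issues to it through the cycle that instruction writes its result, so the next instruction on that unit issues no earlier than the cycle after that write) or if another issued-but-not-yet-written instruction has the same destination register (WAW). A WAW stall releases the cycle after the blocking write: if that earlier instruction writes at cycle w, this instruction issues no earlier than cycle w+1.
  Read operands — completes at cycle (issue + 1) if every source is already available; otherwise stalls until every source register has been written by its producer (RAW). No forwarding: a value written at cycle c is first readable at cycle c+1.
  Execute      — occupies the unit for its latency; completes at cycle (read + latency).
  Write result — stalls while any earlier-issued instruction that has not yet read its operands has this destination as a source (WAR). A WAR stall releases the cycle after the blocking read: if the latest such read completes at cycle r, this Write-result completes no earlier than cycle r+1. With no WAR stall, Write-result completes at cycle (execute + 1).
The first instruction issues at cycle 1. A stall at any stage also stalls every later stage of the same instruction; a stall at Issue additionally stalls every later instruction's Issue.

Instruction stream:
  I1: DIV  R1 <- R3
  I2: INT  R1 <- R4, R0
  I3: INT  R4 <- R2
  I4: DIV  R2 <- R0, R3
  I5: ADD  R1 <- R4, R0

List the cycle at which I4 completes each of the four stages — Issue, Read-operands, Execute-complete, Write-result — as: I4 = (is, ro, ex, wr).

I1: IS=1 RO=2 EX=10 WR=11
I2: IS=12 RO=13 EX=14 WR=15  [WAW R1: wait I1 write@11]
I3: IS=16 RO=17 EX=18 WR=19  [struct: INT busy until I2 writes@15]
I4: IS=17 RO=18 EX=26 WR=27
I5: IS=18 RO=20 EX=22 WR=23  [RAW R4: wait I3 write@19]

I4 = (17, 18, 26, 27)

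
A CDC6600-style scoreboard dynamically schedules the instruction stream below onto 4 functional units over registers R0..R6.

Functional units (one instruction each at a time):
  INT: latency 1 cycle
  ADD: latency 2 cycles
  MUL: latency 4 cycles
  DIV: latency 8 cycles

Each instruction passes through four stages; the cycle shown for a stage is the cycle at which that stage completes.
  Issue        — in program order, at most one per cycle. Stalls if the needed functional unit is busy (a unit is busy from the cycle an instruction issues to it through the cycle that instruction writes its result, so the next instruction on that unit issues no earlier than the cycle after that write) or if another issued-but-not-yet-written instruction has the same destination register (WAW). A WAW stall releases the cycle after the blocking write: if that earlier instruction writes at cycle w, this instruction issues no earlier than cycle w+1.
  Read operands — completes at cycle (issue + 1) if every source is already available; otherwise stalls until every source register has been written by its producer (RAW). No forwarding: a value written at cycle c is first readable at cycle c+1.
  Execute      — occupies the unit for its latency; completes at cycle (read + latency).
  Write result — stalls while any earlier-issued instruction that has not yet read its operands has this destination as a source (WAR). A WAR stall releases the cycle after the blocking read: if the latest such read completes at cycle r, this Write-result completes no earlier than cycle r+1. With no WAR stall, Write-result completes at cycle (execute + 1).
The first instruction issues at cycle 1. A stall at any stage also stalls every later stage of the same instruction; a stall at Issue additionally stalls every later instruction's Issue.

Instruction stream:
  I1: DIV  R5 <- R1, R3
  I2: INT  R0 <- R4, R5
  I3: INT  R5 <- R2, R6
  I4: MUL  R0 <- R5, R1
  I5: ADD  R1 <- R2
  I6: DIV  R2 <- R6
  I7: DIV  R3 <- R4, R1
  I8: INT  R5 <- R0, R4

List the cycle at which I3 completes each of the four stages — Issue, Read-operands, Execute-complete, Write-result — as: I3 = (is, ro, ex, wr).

c1: I1 issues→DIV
c2: I1 reads | I2 issues→INT
c10: I1 exec-done
c11: I1 writes R5
c12: I2 reads
c13: I2 exec-done
c14: I2 writes R0
c15: I3 issues→INT
c16: I3 reads | I4 issues→MUL
c17: I3 exec-done | I5 issues→ADD
c18: I3 writes R5 | I5 reads | I6 issues→DIV
c19: I4 reads | I6 reads
c20: I5 exec-done
c21: I5 writes R1
c23: I4 exec-done
c24: I4 writes R0
c27: I6 exec-done
c28: I6 writes R2
c29: I7 issues→DIV
c30: I7 reads | I8 issues→INT
c31: I8 reads
c32: I8 exec-done
c33: I8 writes R5
c38: I7 exec-done
c39: I7 writes R3

I3 = (15, 16, 17, 18)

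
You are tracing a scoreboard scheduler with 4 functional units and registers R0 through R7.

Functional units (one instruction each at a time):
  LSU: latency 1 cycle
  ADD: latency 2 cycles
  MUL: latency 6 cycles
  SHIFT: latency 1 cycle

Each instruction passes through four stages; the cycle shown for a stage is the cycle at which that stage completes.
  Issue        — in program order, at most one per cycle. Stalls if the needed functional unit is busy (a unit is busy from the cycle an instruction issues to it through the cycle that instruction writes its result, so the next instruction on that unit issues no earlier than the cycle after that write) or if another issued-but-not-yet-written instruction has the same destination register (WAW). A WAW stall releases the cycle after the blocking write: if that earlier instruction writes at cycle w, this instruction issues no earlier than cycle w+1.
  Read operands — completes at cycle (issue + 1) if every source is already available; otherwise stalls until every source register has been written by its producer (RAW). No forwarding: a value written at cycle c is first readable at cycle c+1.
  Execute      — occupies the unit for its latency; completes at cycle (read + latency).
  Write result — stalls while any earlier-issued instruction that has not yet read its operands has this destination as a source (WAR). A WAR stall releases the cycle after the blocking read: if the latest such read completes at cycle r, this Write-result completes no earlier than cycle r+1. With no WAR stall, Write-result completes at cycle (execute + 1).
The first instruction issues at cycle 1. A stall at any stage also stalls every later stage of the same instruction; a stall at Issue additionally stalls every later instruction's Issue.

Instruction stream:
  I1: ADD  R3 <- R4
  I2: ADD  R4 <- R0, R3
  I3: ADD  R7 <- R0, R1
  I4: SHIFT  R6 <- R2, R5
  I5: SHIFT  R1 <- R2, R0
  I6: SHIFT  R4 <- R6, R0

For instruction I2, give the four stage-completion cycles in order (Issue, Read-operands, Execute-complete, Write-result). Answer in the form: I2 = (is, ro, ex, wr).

I2 = (6, 7, 9, 10)

I1  is:1  ro:2  ex:4  wr:5
I2  is:6  ro:7  ex:9  wr:10  — struct: ADD busy until I1 writes@5
I3  is:11  ro:12  ex:14  wr:15  — struct: ADD busy until I2 writes@10
I4  is:12  ro:13  ex:14  wr:15
I5  is:16  ro:17  ex:18  wr:19  — struct: SHIFT busy until I4 writes@15
I6  is:20  ro:21  ex:22  wr:23  — struct: SHIFT busy until I5 writes@19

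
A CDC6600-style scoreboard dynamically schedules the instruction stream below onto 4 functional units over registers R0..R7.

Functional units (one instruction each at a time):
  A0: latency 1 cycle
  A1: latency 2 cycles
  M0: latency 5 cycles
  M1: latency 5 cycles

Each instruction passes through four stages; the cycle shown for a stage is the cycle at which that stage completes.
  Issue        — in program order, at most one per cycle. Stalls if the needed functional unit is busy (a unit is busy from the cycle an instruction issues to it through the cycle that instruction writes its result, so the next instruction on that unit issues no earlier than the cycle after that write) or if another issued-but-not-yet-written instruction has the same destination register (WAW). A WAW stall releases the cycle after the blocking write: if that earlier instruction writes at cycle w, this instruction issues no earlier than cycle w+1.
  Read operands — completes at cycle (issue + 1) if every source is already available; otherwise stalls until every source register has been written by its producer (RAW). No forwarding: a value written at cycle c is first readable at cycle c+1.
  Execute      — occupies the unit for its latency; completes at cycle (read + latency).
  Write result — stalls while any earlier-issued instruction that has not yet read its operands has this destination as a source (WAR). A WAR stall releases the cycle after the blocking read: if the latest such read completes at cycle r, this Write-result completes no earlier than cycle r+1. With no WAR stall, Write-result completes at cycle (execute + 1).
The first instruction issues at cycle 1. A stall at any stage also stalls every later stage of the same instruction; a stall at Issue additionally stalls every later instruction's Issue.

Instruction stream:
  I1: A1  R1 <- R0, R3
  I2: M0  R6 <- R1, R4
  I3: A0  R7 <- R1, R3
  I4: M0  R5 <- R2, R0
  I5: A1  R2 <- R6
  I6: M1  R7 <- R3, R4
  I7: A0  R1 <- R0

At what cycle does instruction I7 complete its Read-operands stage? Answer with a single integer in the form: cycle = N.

cycle = 17

c1: I1 issues→A1
c2: I1 reads | I2 issues→M0
c3: I3 issues→A0
c4: I1 exec-done
c5: I1 writes R1
c6: I2 reads | I3 reads
c7: I3 exec-done
c8: I3 writes R7
c11: I2 exec-done
c12: I2 writes R6
c13: I4 issues→M0
c14: I4 reads | I5 issues→A1
c15: I5 reads | I6 issues→M1
c16: I6 reads | I7 issues→A0
c17: I5 exec-done | I7 reads
c18: I5 writes R2 | I7 exec-done
c19: I4 exec-done | I7 writes R1
c20: I4 writes R5
c21: I6 exec-done
c22: I6 writes R7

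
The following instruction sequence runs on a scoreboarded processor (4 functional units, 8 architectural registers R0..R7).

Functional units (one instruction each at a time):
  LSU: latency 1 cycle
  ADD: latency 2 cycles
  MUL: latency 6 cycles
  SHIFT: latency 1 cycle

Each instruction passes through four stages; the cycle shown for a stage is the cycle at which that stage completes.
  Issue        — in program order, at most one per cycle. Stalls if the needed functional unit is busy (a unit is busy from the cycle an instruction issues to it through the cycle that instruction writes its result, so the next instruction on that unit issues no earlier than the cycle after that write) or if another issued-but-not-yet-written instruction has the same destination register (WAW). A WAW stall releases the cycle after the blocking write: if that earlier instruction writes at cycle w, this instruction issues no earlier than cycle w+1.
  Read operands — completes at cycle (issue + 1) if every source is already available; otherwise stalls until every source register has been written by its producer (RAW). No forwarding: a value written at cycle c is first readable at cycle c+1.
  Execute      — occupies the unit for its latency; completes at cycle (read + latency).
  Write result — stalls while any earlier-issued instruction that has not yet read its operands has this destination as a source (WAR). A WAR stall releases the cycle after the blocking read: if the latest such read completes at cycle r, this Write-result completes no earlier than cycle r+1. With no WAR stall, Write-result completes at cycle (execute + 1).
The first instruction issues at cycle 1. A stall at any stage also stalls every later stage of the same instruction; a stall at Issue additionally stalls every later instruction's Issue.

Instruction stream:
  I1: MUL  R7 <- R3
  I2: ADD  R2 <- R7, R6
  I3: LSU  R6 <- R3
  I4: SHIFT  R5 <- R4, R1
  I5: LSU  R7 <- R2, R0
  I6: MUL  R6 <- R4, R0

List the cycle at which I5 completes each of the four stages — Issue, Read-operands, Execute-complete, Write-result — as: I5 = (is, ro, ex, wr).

I5 = (12, 14, 15, 16)

cycle 1: I1→MUL
cycle 2: I1 RO; I2→ADD
cycle 3: I3→LSU
cycle 4: I3 RO; I4→SHIFT
cycle 5: I3 EX; I4 RO
cycle 6: I4 EX
cycle 7: I4 WR R5
cycle 8: I1 EX
cycle 9: I1 WR R7
cycle 10: I2 RO
cycle 11: I3 WR R6
cycle 12: I2 EX; I5→LSU
cycle 13: I2 WR R2; I6→MUL
cycle 14: I5 RO; I6 RO
cycle 15: I5 EX
cycle 16: I5 WR R7
cycle 20: I6 EX
cycle 21: I6 WR R6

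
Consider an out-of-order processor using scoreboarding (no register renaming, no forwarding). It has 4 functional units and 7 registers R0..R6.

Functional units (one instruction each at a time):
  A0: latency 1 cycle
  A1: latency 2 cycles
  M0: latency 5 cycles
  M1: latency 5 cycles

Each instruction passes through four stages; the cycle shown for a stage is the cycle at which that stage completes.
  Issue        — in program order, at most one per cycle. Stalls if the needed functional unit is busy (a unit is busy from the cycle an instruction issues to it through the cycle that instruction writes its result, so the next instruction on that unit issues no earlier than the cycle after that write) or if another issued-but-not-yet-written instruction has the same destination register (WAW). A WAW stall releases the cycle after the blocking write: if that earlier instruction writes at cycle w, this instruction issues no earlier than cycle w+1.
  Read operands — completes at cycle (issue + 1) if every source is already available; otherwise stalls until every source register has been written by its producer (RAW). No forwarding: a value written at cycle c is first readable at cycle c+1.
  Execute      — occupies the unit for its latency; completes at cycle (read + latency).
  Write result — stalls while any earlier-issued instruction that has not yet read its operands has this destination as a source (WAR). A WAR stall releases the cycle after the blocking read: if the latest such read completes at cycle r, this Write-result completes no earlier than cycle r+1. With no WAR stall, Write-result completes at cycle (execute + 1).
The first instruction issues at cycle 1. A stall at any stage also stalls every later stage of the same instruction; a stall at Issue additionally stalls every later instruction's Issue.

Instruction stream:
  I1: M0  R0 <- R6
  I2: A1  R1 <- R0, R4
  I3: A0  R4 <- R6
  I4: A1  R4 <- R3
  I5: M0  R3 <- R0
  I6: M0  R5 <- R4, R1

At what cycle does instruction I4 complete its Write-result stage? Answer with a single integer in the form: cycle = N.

cycle = 17

[I1] 1/2/7/8
[I2] 2/9/11/12  (RAW R0: wait I1 write@8)
[I3] 3/4/5/10  (WAR R4: wait I2 read@9)
[I4] 13/14/16/17  (struct: A1 busy until I2 writes@12)
[I5] 14/15/20/21
[I6] 22/23/28/29  (struct: M0 busy until I5 writes@21)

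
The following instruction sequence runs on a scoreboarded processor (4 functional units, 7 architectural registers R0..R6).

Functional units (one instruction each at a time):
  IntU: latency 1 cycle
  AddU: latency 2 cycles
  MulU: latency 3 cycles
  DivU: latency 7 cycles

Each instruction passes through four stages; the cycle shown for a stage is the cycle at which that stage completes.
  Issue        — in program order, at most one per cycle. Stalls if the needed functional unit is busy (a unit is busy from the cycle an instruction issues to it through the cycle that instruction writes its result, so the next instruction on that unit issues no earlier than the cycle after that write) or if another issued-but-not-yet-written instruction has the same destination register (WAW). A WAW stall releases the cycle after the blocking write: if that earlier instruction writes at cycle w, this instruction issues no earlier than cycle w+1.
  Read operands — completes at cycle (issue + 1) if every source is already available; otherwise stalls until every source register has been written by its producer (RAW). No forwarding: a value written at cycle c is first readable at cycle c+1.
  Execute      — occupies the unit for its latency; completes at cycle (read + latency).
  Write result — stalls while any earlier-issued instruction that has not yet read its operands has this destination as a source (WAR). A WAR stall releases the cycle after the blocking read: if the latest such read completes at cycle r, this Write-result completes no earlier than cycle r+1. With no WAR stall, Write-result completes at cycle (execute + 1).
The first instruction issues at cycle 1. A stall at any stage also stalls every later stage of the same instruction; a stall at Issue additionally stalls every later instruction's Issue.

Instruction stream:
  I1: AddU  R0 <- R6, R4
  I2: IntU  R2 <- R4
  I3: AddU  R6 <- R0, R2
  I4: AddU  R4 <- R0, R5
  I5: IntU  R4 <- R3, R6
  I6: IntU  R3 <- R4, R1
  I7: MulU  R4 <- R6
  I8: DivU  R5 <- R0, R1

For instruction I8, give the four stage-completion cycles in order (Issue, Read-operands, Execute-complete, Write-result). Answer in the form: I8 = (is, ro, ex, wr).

I8 = (22, 23, 30, 31)

[I1] 1/2/4/5
[I2] 2/3/4/5
[I3] 6/7/9/10  (struct: AddU busy until I1 writes@5)
[I4] 11/12/14/15  (struct: AddU busy until I3 writes@10)
[I5] 16/17/18/19  (WAW R4: wait I4 write@15)
[I6] 20/21/22/23  (struct: IntU busy until I5 writes@19)
[I7] 21/22/25/26
[I8] 22/23/30/31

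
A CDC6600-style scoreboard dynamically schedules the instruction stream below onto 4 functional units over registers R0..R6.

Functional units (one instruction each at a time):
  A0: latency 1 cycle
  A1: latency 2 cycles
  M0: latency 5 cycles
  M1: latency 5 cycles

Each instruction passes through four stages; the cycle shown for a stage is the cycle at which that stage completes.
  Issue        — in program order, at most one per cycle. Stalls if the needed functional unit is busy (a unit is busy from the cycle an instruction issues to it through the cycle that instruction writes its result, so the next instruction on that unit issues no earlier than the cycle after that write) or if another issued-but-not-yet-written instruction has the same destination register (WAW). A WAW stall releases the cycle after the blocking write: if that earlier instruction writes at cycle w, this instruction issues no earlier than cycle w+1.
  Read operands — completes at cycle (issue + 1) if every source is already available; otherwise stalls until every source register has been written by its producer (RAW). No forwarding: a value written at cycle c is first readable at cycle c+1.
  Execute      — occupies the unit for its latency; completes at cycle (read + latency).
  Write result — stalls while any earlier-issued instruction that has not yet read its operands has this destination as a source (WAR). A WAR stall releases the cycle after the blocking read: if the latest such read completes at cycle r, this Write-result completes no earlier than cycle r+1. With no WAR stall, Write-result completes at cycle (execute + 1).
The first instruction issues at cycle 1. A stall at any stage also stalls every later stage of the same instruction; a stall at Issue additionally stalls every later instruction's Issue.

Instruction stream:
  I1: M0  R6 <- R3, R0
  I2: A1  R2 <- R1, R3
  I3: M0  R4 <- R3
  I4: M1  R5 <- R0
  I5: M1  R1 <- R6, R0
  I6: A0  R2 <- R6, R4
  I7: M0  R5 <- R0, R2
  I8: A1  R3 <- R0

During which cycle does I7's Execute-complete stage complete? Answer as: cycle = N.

cycle = 28

t=1  issue I1 (M0)
t=2  I1 read-ops; issue I2 (A1)
t=3  I2 read-ops
t=5  I2 finished on A1
t=6  I2→R2
t=7  I1 finished on M0
t=8  I1→R6
t=9  issue I3 (M0)
t=10  I3 read-ops; issue I4 (M1)
t=11  I4 read-ops
t=15  I3 finished on M0
t=16  I3→R4; I4 finished on M1
t=17  I4→R5
t=18  issue I5 (M1)
t=19  I5 read-ops; issue I6 (A0)
t=20  I6 read-ops; issue I7 (M0)
t=21  I6 finished on A0; issue I8 (A1)
t=22  I6→R2; I8 read-ops
t=23  I7 read-ops
t=24  I5 finished on M1; I8 finished on A1
t=25  I5→R1; I8→R3
t=28  I7 finished on M0
t=29  I7→R5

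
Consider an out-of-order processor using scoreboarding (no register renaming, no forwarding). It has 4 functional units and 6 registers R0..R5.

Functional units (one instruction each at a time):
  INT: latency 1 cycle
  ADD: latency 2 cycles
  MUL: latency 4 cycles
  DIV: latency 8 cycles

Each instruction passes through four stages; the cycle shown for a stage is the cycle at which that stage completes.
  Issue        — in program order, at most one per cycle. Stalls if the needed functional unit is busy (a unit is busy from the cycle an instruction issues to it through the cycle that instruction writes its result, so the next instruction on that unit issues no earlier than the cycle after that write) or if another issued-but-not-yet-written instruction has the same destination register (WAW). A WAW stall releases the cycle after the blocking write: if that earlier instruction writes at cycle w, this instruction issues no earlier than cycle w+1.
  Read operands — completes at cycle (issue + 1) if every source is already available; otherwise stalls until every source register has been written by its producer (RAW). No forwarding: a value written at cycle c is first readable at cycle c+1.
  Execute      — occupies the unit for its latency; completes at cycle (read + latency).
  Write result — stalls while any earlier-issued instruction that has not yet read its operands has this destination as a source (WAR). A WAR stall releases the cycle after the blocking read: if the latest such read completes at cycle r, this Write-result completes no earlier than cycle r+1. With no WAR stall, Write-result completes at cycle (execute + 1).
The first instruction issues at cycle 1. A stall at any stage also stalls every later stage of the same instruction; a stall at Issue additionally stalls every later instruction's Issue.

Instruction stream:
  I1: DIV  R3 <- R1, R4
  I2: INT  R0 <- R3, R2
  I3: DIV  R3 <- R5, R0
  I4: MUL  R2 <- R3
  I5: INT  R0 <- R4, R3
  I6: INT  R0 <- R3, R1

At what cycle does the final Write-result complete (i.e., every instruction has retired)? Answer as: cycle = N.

cycle = 31

[1] I1 issues→DIV
[2] I1 reads | I2 issues→INT
[10] I1 exec-done
[11] I1 writes R3
[12] I2 reads | I3 issues→DIV
[13] I2 exec-done | I4 issues→MUL
[14] I2 writes R0
[15] I3 reads | I5 issues→INT
[23] I3 exec-done
[24] I3 writes R3
[25] I4 reads | I5 reads
[26] I5 exec-done
[27] I5 writes R0
[28] I6 issues→INT
[29] I4 exec-done | I6 reads
[30] I4 writes R2 | I6 exec-done
[31] I6 writes R0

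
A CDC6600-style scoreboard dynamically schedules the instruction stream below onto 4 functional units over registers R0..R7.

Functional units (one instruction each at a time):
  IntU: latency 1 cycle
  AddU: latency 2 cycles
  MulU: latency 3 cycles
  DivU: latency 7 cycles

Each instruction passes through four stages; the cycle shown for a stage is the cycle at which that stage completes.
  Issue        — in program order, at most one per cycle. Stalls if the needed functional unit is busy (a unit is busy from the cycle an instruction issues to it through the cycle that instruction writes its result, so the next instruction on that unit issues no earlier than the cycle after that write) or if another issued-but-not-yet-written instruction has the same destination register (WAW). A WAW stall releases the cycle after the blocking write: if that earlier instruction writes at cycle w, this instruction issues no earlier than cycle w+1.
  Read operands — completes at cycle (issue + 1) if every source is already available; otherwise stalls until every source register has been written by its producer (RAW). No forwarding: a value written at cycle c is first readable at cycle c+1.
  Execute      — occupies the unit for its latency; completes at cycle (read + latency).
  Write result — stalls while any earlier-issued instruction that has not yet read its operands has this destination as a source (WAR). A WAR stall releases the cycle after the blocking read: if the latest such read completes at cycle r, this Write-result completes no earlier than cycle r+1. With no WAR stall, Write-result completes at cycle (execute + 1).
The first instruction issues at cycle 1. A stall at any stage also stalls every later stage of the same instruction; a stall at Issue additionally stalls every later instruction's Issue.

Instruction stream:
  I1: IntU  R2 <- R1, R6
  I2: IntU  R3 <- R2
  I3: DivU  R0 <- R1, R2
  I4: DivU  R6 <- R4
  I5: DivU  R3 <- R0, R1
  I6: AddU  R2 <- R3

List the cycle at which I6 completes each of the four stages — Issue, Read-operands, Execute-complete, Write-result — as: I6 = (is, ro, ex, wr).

[1] I1 issues→IntU
[2] I1 reads
[3] I1 exec-done
[4] I1 writes R2
[5] I2 issues→IntU
[6] I2 reads; I3 issues→DivU
[7] I2 exec-done; I3 reads
[8] I2 writes R3
[14] I3 exec-done
[15] I3 writes R0
[16] I4 issues→DivU
[17] I4 reads
[24] I4 exec-done
[25] I4 writes R6
[26] I5 issues→DivU
[27] I5 reads; I6 issues→AddU
[34] I5 exec-done
[35] I5 writes R3
[36] I6 reads
[38] I6 exec-done
[39] I6 writes R2

I6 = (27, 36, 38, 39)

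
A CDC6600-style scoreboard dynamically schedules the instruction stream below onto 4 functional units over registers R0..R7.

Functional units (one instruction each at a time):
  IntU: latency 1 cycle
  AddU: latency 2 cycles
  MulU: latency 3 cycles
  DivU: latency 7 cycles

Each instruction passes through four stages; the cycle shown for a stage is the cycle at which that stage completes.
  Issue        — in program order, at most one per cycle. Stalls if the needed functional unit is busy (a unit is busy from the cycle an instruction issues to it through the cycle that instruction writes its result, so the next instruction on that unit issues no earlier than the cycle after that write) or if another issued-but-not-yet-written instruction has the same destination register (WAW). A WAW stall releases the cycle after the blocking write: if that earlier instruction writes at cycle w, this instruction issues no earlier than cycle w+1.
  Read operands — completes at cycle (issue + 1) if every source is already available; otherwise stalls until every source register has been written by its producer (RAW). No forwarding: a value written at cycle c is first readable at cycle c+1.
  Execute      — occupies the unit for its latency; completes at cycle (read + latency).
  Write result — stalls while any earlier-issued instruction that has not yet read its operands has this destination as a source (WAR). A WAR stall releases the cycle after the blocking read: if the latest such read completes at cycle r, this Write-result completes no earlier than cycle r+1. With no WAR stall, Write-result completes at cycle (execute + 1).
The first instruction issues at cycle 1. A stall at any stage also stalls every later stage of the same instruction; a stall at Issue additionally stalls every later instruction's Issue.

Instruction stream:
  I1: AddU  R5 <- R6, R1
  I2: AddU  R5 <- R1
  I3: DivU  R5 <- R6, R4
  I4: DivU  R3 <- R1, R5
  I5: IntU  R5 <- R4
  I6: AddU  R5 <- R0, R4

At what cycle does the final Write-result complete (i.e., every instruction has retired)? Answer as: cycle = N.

I1  is:1  ro:2  ex:4  wr:5
I2  is:6  ro:7  ex:9  wr:10  — struct: AddU busy until I1 writes@5
I3  is:11  ro:12  ex:19  wr:20  — WAW R5: wait I2 write@10
I4  is:21  ro:22  ex:29  wr:30  — struct: DivU busy until I3 writes@20
I5  is:22  ro:23  ex:24  wr:25
I6  is:26  ro:27  ex:29  wr:30  — WAW R5: wait I5 write@25

cycle = 30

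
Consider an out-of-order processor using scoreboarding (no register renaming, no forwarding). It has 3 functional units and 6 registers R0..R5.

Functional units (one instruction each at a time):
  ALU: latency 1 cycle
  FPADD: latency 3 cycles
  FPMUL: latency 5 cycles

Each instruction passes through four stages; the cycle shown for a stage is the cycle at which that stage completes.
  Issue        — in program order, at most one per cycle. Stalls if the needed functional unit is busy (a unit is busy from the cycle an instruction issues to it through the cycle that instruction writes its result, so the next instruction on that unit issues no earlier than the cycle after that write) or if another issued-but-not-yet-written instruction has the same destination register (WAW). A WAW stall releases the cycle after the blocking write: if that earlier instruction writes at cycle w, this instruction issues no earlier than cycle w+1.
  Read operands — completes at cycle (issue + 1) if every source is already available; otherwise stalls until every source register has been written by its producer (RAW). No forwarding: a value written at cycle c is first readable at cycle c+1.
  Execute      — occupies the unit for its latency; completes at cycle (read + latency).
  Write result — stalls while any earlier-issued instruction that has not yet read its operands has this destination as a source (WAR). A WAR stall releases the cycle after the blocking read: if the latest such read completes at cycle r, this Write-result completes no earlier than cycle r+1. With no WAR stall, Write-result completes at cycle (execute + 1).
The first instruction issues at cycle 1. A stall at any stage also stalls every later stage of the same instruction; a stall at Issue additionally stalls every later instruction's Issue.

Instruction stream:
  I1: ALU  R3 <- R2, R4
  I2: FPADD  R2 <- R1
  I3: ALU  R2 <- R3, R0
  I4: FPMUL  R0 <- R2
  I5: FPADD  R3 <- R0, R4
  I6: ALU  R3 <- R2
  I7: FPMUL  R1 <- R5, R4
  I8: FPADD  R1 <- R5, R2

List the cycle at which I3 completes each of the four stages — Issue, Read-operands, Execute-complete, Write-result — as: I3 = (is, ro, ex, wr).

I3 = (8, 9, 10, 11)

I1 -> (1, 2, 3, 4)
I2 -> (2, 3, 6, 7)
I3 -> (8, 9, 10, 11)  // WAW R2: wait I2 write@7
I4 -> (9, 12, 17, 18)  // RAW R2: wait I3 write@11
I5 -> (10, 19, 22, 23)  // RAW R0: wait I4 write@18
I6 -> (24, 25, 26, 27)  // WAW R3: wait I5 write@23
I7 -> (25, 26, 31, 32)
I8 -> (33, 34, 37, 38)  // WAW R1: wait I7 write@32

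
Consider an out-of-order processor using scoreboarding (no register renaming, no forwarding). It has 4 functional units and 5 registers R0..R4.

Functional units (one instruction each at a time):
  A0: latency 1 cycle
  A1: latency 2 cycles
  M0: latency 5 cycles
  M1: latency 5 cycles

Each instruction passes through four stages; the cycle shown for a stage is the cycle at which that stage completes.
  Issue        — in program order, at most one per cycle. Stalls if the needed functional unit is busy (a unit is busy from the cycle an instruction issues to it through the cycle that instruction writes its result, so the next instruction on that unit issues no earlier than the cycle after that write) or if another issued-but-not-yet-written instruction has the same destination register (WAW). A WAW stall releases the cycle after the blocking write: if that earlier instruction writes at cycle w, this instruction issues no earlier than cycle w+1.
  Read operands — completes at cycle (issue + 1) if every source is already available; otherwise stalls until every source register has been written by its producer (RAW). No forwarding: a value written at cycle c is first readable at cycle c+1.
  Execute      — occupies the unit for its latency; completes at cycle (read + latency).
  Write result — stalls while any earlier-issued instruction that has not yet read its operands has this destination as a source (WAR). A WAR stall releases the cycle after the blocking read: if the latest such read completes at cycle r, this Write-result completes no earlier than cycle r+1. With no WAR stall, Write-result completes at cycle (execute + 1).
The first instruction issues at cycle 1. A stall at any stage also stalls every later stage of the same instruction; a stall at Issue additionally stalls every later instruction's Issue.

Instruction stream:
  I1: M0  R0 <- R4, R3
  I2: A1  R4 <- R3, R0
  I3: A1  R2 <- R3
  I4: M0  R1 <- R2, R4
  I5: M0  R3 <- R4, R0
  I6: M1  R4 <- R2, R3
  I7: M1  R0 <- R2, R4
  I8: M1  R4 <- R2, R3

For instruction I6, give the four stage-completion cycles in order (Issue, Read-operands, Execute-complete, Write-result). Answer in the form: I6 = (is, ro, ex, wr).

cycle 1: I1 issues→M0
cycle 2: I1 reads · I2 issues→A1
cycle 7: I1 exec-done
cycle 8: I1 writes R0
cycle 9: I2 reads
cycle 11: I2 exec-done
cycle 12: I2 writes R4
cycle 13: I3 issues→A1
cycle 14: I3 reads · I4 issues→M0
cycle 16: I3 exec-done
cycle 17: I3 writes R2
cycle 18: I4 reads
cycle 23: I4 exec-done
cycle 24: I4 writes R1
cycle 25: I5 issues→M0
cycle 26: I5 reads · I6 issues→M1
cycle 31: I5 exec-done
cycle 32: I5 writes R3
cycle 33: I6 reads
cycle 38: I6 exec-done
cycle 39: I6 writes R4
cycle 40: I7 issues→M1
cycle 41: I7 reads
cycle 46: I7 exec-done
cycle 47: I7 writes R0
cycle 48: I8 issues→M1
cycle 49: I8 reads
cycle 54: I8 exec-done
cycle 55: I8 writes R4

I6 = (26, 33, 38, 39)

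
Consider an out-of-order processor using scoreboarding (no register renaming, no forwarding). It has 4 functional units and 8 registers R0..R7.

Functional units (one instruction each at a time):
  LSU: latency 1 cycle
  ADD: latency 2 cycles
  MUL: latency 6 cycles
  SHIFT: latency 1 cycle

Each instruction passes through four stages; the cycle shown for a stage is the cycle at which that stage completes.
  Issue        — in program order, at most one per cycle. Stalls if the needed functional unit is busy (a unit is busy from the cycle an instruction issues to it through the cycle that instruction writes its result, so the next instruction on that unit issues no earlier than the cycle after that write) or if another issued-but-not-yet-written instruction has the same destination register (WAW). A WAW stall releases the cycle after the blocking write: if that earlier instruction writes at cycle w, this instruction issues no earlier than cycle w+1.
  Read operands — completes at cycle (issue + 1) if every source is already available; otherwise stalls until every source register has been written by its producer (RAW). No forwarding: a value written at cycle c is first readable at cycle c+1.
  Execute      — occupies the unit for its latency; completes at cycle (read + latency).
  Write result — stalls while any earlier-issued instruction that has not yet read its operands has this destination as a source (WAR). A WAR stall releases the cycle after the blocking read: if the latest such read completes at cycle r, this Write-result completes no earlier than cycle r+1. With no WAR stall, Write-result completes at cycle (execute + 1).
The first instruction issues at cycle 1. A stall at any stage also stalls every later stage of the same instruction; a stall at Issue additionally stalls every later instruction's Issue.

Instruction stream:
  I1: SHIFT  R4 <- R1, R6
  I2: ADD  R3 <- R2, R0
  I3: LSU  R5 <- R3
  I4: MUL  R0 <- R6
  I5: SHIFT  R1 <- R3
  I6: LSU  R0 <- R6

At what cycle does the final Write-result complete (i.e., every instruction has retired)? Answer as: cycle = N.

cycle = 16

t=1  I1 dispatched to SHIFT
t=2  I1 operands ready | I2 dispatched to ADD
t=3  I1 complete | I2 operands ready | I3 dispatched to LSU
t=4  R4←I1 | I4 dispatched to MUL
t=5  I2 complete | I4 operands ready | I5 dispatched to SHIFT
t=6  R3←I2
t=7  I3 operands ready | I5 operands ready
t=8  I3 complete | I5 complete
t=9  R5←I3 | R1←I5
t=11  I4 complete
t=12  R0←I4
t=13  I6 dispatched to LSU
t=14  I6 operands ready
t=15  I6 complete
t=16  R0←I6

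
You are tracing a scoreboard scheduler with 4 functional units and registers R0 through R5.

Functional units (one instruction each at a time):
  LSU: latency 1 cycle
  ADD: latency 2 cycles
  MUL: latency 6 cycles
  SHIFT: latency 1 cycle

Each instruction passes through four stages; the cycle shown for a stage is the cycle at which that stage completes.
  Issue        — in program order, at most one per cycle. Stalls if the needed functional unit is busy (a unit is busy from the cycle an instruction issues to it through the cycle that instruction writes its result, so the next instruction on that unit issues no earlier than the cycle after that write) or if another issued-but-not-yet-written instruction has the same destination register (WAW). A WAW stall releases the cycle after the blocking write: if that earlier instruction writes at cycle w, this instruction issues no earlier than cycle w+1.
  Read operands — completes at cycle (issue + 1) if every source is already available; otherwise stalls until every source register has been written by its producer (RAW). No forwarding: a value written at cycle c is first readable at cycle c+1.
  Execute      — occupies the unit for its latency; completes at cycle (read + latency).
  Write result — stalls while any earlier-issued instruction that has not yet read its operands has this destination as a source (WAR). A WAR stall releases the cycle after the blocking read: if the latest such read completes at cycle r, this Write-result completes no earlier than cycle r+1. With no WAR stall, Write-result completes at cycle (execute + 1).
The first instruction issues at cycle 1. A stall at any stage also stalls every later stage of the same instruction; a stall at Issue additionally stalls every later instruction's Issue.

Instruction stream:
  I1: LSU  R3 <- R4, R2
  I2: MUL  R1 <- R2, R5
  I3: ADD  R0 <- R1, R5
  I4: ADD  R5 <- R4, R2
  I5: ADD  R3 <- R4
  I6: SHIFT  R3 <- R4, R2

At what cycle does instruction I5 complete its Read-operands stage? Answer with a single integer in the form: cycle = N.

I1: IS=1 RO=2 EX=3 WR=4
I2: IS=2 RO=3 EX=9 WR=10
I3: IS=3 RO=11 EX=13 WR=14  [RAW R1: wait I2 write@10]
I4: IS=15 RO=16 EX=18 WR=19  [struct: ADD busy until I3 writes@14]
I5: IS=20 RO=21 EX=23 WR=24  [struct: ADD busy until I4 writes@19]
I6: IS=25 RO=26 EX=27 WR=28  [WAW R3: wait I5 write@24]

cycle = 21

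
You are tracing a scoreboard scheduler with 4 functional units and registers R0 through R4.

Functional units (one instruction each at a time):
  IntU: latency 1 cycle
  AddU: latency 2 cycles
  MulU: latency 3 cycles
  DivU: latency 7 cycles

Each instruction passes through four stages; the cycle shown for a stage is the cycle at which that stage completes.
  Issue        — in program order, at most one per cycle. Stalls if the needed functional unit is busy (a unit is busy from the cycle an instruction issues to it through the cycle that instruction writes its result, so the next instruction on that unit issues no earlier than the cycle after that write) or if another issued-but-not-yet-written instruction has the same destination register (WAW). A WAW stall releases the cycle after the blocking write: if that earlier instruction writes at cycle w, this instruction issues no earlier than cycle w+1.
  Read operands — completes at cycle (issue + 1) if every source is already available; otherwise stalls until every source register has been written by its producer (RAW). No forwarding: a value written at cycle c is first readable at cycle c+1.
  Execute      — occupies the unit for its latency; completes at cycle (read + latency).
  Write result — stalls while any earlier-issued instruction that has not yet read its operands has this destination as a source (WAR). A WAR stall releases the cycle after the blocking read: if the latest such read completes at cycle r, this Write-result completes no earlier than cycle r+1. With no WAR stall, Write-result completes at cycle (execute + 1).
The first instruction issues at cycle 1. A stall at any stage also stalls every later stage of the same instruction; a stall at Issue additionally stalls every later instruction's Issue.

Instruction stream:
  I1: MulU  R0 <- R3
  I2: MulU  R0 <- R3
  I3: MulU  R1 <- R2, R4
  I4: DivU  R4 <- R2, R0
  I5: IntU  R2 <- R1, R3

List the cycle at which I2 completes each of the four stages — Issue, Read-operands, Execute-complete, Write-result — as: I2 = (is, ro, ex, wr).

I2 = (7, 8, 11, 12)

c1: issue I1 (MulU)
c2: I1 read-ops
c5: I1 finished on MulU
c6: I1→R0
c7: issue I2 (MulU)
c8: I2 read-ops
c11: I2 finished on MulU
c12: I2→R0
c13: issue I3 (MulU)
c14: I3 read-ops, issue I4 (DivU)
c15: I4 read-ops, issue I5 (IntU)
c17: I3 finished on MulU
c18: I3→R1
c19: I5 read-ops
c20: I5 finished on IntU
c21: I5→R2
c22: I4 finished on DivU
c23: I4→R4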